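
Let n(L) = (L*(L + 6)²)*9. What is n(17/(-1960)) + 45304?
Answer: 341097000542503/7529536000 ≈ 45301.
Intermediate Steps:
n(L) = 9*L*(6 + L)² (n(L) = (L*(6 + L)²)*9 = 9*L*(6 + L)²)
n(17/(-1960)) + 45304 = 9*(17/(-1960))*(6 + 17/(-1960))² + 45304 = 9*(17*(-1/1960))*(6 + 17*(-1/1960))² + 45304 = 9*(-17/1960)*(6 - 17/1960)² + 45304 = 9*(-17/1960)*(11743/1960)² + 45304 = 9*(-17/1960)*(137898049/3841600) + 45304 = -21098401497/7529536000 + 45304 = 341097000542503/7529536000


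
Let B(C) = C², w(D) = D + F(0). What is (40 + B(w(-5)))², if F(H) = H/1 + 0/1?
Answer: 4225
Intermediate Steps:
F(H) = H (F(H) = H*1 + 0*1 = H + 0 = H)
w(D) = D (w(D) = D + 0 = D)
(40 + B(w(-5)))² = (40 + (-5)²)² = (40 + 25)² = 65² = 4225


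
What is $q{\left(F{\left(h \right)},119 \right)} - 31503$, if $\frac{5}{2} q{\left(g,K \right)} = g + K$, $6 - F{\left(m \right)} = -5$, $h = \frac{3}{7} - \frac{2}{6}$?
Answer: $-31451$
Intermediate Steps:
$h = \frac{2}{21}$ ($h = 3 \cdot \frac{1}{7} - \frac{1}{3} = \frac{3}{7} - \frac{1}{3} = \frac{2}{21} \approx 0.095238$)
$F{\left(m \right)} = 11$ ($F{\left(m \right)} = 6 - -5 = 6 + 5 = 11$)
$q{\left(g,K \right)} = \frac{2 K}{5} + \frac{2 g}{5}$ ($q{\left(g,K \right)} = \frac{2 \left(g + K\right)}{5} = \frac{2 \left(K + g\right)}{5} = \frac{2 K}{5} + \frac{2 g}{5}$)
$q{\left(F{\left(h \right)},119 \right)} - 31503 = \left(\frac{2}{5} \cdot 119 + \frac{2}{5} \cdot 11\right) - 31503 = \left(\frac{238}{5} + \frac{22}{5}\right) - 31503 = 52 - 31503 = -31451$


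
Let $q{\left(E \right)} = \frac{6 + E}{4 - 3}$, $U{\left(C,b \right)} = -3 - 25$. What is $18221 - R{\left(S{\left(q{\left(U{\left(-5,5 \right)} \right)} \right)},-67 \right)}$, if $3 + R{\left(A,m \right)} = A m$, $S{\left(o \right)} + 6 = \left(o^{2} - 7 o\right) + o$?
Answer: $59094$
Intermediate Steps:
$U{\left(C,b \right)} = -28$ ($U{\left(C,b \right)} = -3 - 25 = -28$)
$q{\left(E \right)} = 6 + E$ ($q{\left(E \right)} = \frac{6 + E}{1} = \left(6 + E\right) 1 = 6 + E$)
$S{\left(o \right)} = -6 + o^{2} - 6 o$ ($S{\left(o \right)} = -6 + \left(\left(o^{2} - 7 o\right) + o\right) = -6 + \left(o^{2} - 6 o\right) = -6 + o^{2} - 6 o$)
$R{\left(A,m \right)} = -3 + A m$
$18221 - R{\left(S{\left(q{\left(U{\left(-5,5 \right)} \right)} \right)},-67 \right)} = 18221 - \left(-3 + \left(-6 + \left(6 - 28\right)^{2} - 6 \left(6 - 28\right)\right) \left(-67\right)\right) = 18221 - \left(-3 + \left(-6 + \left(-22\right)^{2} - -132\right) \left(-67\right)\right) = 18221 - \left(-3 + \left(-6 + 484 + 132\right) \left(-67\right)\right) = 18221 - \left(-3 + 610 \left(-67\right)\right) = 18221 - \left(-3 - 40870\right) = 18221 - -40873 = 18221 + 40873 = 59094$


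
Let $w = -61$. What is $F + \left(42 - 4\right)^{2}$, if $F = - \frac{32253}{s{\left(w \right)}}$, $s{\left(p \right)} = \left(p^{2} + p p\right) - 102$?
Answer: $\frac{10566707}{7340} \approx 1439.6$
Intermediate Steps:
$s{\left(p \right)} = -102 + 2 p^{2}$ ($s{\left(p \right)} = \left(p^{2} + p^{2}\right) - 102 = 2 p^{2} - 102 = -102 + 2 p^{2}$)
$F = - \frac{32253}{7340}$ ($F = - \frac{32253}{-102 + 2 \left(-61\right)^{2}} = - \frac{32253}{-102 + 2 \cdot 3721} = - \frac{32253}{-102 + 7442} = - \frac{32253}{7340} \approx -4.3941$)
$F + \left(42 - 4\right)^{2} = - \frac{32253}{7340} + \left(42 - 4\right)^{2} = - \frac{32253}{7340} + 38^{2} = - \frac{32253}{7340} + 1444 = \frac{10566707}{7340}$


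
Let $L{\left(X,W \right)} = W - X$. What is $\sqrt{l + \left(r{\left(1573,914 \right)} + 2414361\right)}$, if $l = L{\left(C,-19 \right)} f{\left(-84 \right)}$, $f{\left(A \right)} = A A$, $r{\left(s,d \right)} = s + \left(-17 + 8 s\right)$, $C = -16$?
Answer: $\sqrt{2407333} \approx 1551.6$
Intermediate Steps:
$r{\left(s,d \right)} = -17 + 9 s$
$f{\left(A \right)} = A^{2}$
$l = -21168$ ($l = \left(-19 - -16\right) \left(-84\right)^{2} = \left(-19 + 16\right) 7056 = \left(-3\right) 7056 = -21168$)
$\sqrt{l + \left(r{\left(1573,914 \right)} + 2414361\right)} = \sqrt{-21168 + \left(\left(-17 + 9 \cdot 1573\right) + 2414361\right)} = \sqrt{-21168 + \left(\left(-17 + 14157\right) + 2414361\right)} = \sqrt{-21168 + \left(14140 + 2414361\right)} = \sqrt{-21168 + 2428501} = \sqrt{2407333}$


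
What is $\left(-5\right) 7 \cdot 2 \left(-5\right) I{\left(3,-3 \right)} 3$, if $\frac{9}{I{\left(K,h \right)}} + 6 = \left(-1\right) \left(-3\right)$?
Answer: $-3150$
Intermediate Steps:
$I{\left(K,h \right)} = -3$ ($I{\left(K,h \right)} = \frac{9}{-6 - -3} = \frac{9}{-6 + 3} = \frac{9}{-3} = 9 \left(- \frac{1}{3}\right) = -3$)
$\left(-5\right) 7 \cdot 2 \left(-5\right) I{\left(3,-3 \right)} 3 = \left(-5\right) 7 \cdot 2 \left(-5\right) \left(-3\right) 3 = - 35 \left(\left(-10\right) \left(-3\right)\right) 3 = \left(-35\right) 30 \cdot 3 = \left(-1050\right) 3 = -3150$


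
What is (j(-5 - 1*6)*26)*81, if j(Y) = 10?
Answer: 21060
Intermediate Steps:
(j(-5 - 1*6)*26)*81 = (10*26)*81 = 260*81 = 21060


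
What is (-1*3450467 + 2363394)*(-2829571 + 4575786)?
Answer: -1898263178695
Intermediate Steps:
(-1*3450467 + 2363394)*(-2829571 + 4575786) = (-3450467 + 2363394)*1746215 = -1087073*1746215 = -1898263178695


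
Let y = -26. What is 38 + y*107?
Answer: -2744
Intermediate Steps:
38 + y*107 = 38 - 26*107 = 38 - 2782 = -2744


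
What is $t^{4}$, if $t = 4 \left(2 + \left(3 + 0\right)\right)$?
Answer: $160000$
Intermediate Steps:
$t = 20$ ($t = 4 \left(2 + 3\right) = 4 \cdot 5 = 20$)
$t^{4} = 20^{4} = 160000$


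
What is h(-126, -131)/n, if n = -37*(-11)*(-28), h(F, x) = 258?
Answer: -129/5698 ≈ -0.022640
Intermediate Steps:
n = -11396 (n = 407*(-28) = -11396)
h(-126, -131)/n = 258/(-11396) = 258*(-1/11396) = -129/5698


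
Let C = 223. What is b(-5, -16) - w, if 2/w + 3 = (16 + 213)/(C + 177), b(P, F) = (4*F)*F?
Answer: 995104/971 ≈ 1024.8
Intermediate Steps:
b(P, F) = 4*F**2
w = -800/971 (w = 2/(-3 + (16 + 213)/(223 + 177)) = 2/(-3 + 229/400) = 2/(-971/400) = 2*(-400/971) = -800/971 ≈ -0.82389)
b(-5, -16) - w = 4*(-16)**2 - 1*(-800/971) = 4*256 + 800/971 = 1024 + 800/971 = 995104/971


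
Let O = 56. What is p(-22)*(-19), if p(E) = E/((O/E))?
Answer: -2299/14 ≈ -164.21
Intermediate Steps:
p(E) = E²/56 (p(E) = E/((56/E)) = E*(E/56) = E²/56)
p(-22)*(-19) = ((1/56)*(-22)²)*(-19) = ((1/56)*484)*(-19) = (121/14)*(-19) = -2299/14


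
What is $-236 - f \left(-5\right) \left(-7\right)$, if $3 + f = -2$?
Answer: $-61$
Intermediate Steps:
$f = -5$ ($f = -3 - 2 = -5$)
$-236 - f \left(-5\right) \left(-7\right) = -236 - \left(-5\right) \left(-5\right) \left(-7\right) = -236 - 25 \left(-7\right) = -236 - -175 = -236 + 175 = -61$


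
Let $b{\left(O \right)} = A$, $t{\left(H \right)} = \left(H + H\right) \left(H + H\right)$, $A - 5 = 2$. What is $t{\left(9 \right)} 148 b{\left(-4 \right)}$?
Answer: $335664$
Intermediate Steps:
$A = 7$ ($A = 5 + 2 = 7$)
$t{\left(H \right)} = 4 H^{2}$ ($t{\left(H \right)} = 2 H 2 H = 4 H^{2}$)
$b{\left(O \right)} = 7$
$t{\left(9 \right)} 148 b{\left(-4 \right)} = 4 \cdot 9^{2} \cdot 148 \cdot 7 = 4 \cdot 81 \cdot 148 \cdot 7 = 324 \cdot 148 \cdot 7 = 47952 \cdot 7 = 335664$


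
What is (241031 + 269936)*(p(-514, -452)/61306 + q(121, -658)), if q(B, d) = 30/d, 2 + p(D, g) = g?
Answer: -39014374318/1440691 ≈ -27080.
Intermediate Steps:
p(D, g) = -2 + g
(241031 + 269936)*(p(-514, -452)/61306 + q(121, -658)) = (241031 + 269936)*((-2 - 452)/61306 + 30/(-658)) = 510967*(-454*1/61306 + 30*(-1/658)) = 510967*(-227/30653 - 15/329) = 510967*(-76354/1440691) = -39014374318/1440691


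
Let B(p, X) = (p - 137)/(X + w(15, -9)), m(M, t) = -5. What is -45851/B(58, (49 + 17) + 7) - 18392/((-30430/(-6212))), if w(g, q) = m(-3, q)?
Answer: 42925443012/1201985 ≈ 35712.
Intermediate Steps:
w(g, q) = -5
B(p, X) = (-137 + p)/(-5 + X) (B(p, X) = (p - 137)/(X - 5) = (-137 + p)/(-5 + X))
-45851/B(58, (49 + 17) + 7) - 18392/((-30430/(-6212))) = -45851*(-5 + ((49 + 17) + 7))/(-137 + 58) - 18392/((-30430/(-6212))) = -45851/(-79/(-5 + (66 + 7))) - 18392/((-30430*(-1/6212))) = -45851/(-79/(-5 + 73)) - 18392/15215/3106 = -45851/(-79/68) - 18392*3106/15215 = -45851/((1/68)*(-79)) - 57125552/15215 = -45851/(-79/68) - 57125552/15215 = -45851*(-68/79) - 57125552/15215 = 3117868/79 - 57125552/15215 = 42925443012/1201985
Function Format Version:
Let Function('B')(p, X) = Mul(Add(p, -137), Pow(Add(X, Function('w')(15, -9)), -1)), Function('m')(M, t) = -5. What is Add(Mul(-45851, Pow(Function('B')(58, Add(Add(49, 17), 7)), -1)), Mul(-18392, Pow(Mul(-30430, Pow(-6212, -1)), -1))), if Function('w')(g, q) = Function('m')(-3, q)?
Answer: Rational(42925443012, 1201985) ≈ 35712.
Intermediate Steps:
Function('w')(g, q) = -5
Function('B')(p, X) = Mul(Pow(Add(-5, X), -1), Add(-137, p)) (Function('B')(p, X) = Mul(Add(p, -137), Pow(Add(X, -5), -1)) = Mul(Add(-137, p), Pow(Add(-5, X), -1)) = Mul(Pow(Add(-5, X), -1), Add(-137, p)))
Add(Mul(-45851, Pow(Function('B')(58, Add(Add(49, 17), 7)), -1)), Mul(-18392, Pow(Mul(-30430, Pow(-6212, -1)), -1))) = Add(Mul(-45851, Pow(Mul(Pow(Add(-5, Add(Add(49, 17), 7)), -1), Add(-137, 58)), -1)), Mul(-18392, Pow(Mul(-30430, Pow(-6212, -1)), -1))) = Add(Mul(-45851, Pow(Mul(Pow(Add(-5, Add(66, 7)), -1), -79), -1)), Mul(-18392, Pow(Mul(-30430, Rational(-1, 6212)), -1))) = Add(Mul(-45851, Pow(Mul(Pow(Add(-5, 73), -1), -79), -1)), Mul(-18392, Pow(Rational(15215, 3106), -1))) = Add(Mul(-45851, Pow(Mul(Pow(68, -1), -79), -1)), Mul(-18392, Rational(3106, 15215))) = Add(Mul(-45851, Pow(Mul(Rational(1, 68), -79), -1)), Rational(-57125552, 15215)) = Add(Mul(-45851, Pow(Rational(-79, 68), -1)), Rational(-57125552, 15215)) = Add(Mul(-45851, Rational(-68, 79)), Rational(-57125552, 15215)) = Add(Rational(3117868, 79), Rational(-57125552, 15215)) = Rational(42925443012, 1201985)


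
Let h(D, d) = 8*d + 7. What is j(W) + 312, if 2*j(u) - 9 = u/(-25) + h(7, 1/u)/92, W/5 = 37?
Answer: 2129803/6808 ≈ 312.84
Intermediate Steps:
h(D, d) = 7 + 8*d
W = 185 (W = 5*37 = 185)
j(u) = 835/184 - u/50 + 1/(23*u) (j(u) = 9/2 + (u/(-25) + (7 + 8/u)/92)/2 = 9/2 + (u*(-1/25) + (7 + 8/u)*(1/92))/2 = 9/2 + (-u/25 + (7/92 + 2/(23*u)))/2 = 9/2 + (7/92 - u/25 + 2/(23*u))/2 = 9/2 + (7/184 - u/50 + 1/(23*u)) = 835/184 - u/50 + 1/(23*u))
j(W) + 312 = (835/184 - 1/50*185 + (1/23)/185) + 312 = (835/184 - 37/10 + (1/23)*(1/185)) + 312 = (835/184 - 37/10 + 1/4255) + 312 = 5707/6808 + 312 = 2129803/6808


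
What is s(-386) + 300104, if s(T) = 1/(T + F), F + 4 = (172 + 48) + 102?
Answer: 20407071/68 ≈ 3.0010e+5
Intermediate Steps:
F = 318 (F = -4 + ((172 + 48) + 102) = -4 + (220 + 102) = -4 + 322 = 318)
s(T) = 1/(318 + T) (s(T) = 1/(T + 318) = 1/(318 + T))
s(-386) + 300104 = 1/(318 - 386) + 300104 = 1/(-68) + 300104 = -1/68 + 300104 = 20407071/68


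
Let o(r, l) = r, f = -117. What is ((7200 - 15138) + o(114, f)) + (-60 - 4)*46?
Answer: -10768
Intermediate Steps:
((7200 - 15138) + o(114, f)) + (-60 - 4)*46 = ((7200 - 15138) + 114) + (-60 - 4)*46 = (-7938 + 114) - 64*46 = -7824 - 2944 = -10768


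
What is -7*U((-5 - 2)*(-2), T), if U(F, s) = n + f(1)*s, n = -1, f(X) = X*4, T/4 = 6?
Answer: -665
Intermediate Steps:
T = 24 (T = 4*6 = 24)
f(X) = 4*X
U(F, s) = -1 + 4*s (U(F, s) = -1 + (4*1)*s = -1 + 4*s)
-7*U((-5 - 2)*(-2), T) = -7*(-1 + 4*24) = -7*(-1 + 96) = -7*95 = -665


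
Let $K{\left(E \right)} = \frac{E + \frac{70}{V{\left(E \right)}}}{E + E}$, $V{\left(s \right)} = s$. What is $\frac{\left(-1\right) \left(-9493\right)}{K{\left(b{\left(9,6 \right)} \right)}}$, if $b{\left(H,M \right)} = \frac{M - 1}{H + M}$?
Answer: $\frac{18986}{631} \approx 30.089$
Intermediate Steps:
$b{\left(H,M \right)} = \frac{-1 + M}{H + M}$
$K{\left(E \right)} = \frac{E + \frac{70}{E}}{2 E}$ ($K{\left(E \right)} = \frac{E + \frac{70}{E}}{E + E} = \frac{E + \frac{70}{E}}{2 E}$)
$\frac{\left(-1\right) \left(-9493\right)}{K{\left(b{\left(9,6 \right)} \right)}} = \frac{\left(-1\right) \left(-9493\right)}{\frac{1}{2} + \frac{35}{\left(-1 + 6\right)^{2} \frac{1}{\left(9 + 6\right)^{2}}}} = \frac{9493}{\frac{1}{2} + \frac{35}{\frac{1}{9}}} = \frac{9493}{\frac{1}{2} + 35 \frac{1}{(\frac{1}{3})^{2}}} = \frac{9493}{\frac{1}{2} + 35 \cdot 9} = \frac{9493}{\frac{1}{2} + 315} = \frac{9493}{\frac{631}{2}} = 9493 \cdot \frac{2}{631} = \frac{18986}{631}$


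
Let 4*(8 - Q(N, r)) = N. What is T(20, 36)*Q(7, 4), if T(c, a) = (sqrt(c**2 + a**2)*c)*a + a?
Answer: 225 + 18000*sqrt(106) ≈ 1.8555e+5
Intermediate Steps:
Q(N, r) = 8 - N/4
T(c, a) = a + a*c*sqrt(a**2 + c**2) (T(c, a) = (sqrt(a**2 + c**2)*c)*a + a = (c*sqrt(a**2 + c**2))*a + a = a*c*sqrt(a**2 + c**2) + a = a + a*c*sqrt(a**2 + c**2))
T(20, 36)*Q(7, 4) = (36*(1 + 20*sqrt(36**2 + 20**2)))*(8 - 1/4*7) = (36*(1 + 20*sqrt(1296 + 400)))*(8 - 7/4) = (36*(1 + 20*sqrt(1696)))*(25/4) = (36*(1 + 20*(4*sqrt(106))))*(25/4) = (36*(1 + 80*sqrt(106)))*(25/4) = (36 + 2880*sqrt(106))*(25/4) = 225 + 18000*sqrt(106)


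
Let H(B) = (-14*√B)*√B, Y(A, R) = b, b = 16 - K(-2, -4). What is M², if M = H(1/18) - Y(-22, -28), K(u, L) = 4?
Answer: 13225/81 ≈ 163.27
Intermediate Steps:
b = 12 (b = 16 - 1*4 = 16 - 4 = 12)
Y(A, R) = 12
H(B) = -14*B
M = -115/9 (M = -14/18 - 1*12 = -14*1/18 - 12 = -7/9 - 12 = -115/9 ≈ -12.778)
M² = (-115/9)² = 13225/81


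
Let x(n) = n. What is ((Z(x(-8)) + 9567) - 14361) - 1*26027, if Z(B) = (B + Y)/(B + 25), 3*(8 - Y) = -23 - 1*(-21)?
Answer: -1571869/51 ≈ -30821.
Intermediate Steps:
Y = 26/3 (Y = 8 - (-23 - 1*(-21))/3 = 8 - (-23 + 21)/3 = 8 - ⅓*(-2) = 8 + ⅔ = 26/3 ≈ 8.6667)
Z(B) = (26/3 + B)/(25 + B) (Z(B) = (B + 26/3)/(B + 25) = (26/3 + B)/(25 + B))
((Z(x(-8)) + 9567) - 14361) - 1*26027 = (((26/3 - 8)/(25 - 8) + 9567) - 14361) - 1*26027 = (((⅔)/17 + 9567) - 14361) - 26027 = (((1/17)*(⅔) + 9567) - 14361) - 26027 = ((2/51 + 9567) - 14361) - 26027 = (487919/51 - 14361) - 26027 = -244492/51 - 26027 = -1571869/51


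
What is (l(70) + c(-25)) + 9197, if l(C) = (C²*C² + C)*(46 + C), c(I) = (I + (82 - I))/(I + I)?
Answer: 69629432884/25 ≈ 2.7852e+9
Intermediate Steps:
c(I) = 41/I (c(I) = 82/((2*I)) = 82*(1/(2*I)) = 41/I)
l(C) = (46 + C)*(C + C⁴) (l(C) = (C⁴ + C)*(46 + C) = (C + C⁴)*(46 + C) = (46 + C)*(C + C⁴))
(l(70) + c(-25)) + 9197 = (70*(46 + 70 + 70⁴ + 46*70³) + 41/(-25)) + 9197 = (70*(46 + 70 + 24010000 + 46*343000) + 41*(-1/25)) + 9197 = (70*(46 + 70 + 24010000 + 15778000) - 41/25) + 9197 = (70*39788116 - 41/25) + 9197 = (2785168120 - 41/25) + 9197 = 69629202959/25 + 9197 = 69629432884/25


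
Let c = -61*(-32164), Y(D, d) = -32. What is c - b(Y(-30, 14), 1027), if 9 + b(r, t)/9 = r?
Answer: 1962373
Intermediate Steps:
b(r, t) = -81 + 9*r
c = 1962004
c - b(Y(-30, 14), 1027) = 1962004 - (-81 + 9*(-32)) = 1962004 - (-81 - 288) = 1962004 - 1*(-369) = 1962004 + 369 = 1962373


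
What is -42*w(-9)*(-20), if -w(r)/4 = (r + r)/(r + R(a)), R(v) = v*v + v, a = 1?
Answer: -8640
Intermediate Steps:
R(v) = v + v² (R(v) = v² + v = v + v²)
w(r) = -8*r/(2 + r) (w(r) = -4*(r + r)/(r + 1*(1 + 1)) = -4*2*r/(r + 1*2) = -4*2*r/(r + 2) = -4*2*r/(2 + r) = -8*r/(2 + r))
-42*w(-9)*(-20) = -(-336)*(-9)/(2 - 9)*(-20) = -(-336)*(-9)/(-7)*(-20) = -(-336)*(-9)*(-1)/7*(-20) = -42*(-72/7)*(-20) = 432*(-20) = -8640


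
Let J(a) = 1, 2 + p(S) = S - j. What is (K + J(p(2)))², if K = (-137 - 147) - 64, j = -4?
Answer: 120409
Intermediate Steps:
p(S) = 2 + S (p(S) = -2 + (S - 1*(-4)) = -2 + (S + 4) = -2 + (4 + S) = 2 + S)
K = -348 (K = -284 - 64 = -348)
(K + J(p(2)))² = (-348 + 1)² = (-347)² = 120409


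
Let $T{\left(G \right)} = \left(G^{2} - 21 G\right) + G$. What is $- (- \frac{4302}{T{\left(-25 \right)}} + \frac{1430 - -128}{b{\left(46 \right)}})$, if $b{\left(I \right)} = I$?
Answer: $- \frac{86381}{2875} \approx -30.046$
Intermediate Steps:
$T{\left(G \right)} = G^{2} - 20 G$
$- (- \frac{4302}{T{\left(-25 \right)}} + \frac{1430 - -128}{b{\left(46 \right)}}) = - (- \frac{4302}{\left(-25\right) \left(-20 - 25\right)} + \frac{1430 - -128}{46}) = - (- \frac{4302}{\left(-25\right) \left(-45\right)} + \left(1430 + 128\right) \frac{1}{46}) = - (- \frac{4302}{1125} + 1558 \cdot \frac{1}{46}) = - (\left(-4302\right) \frac{1}{1125} + \frac{779}{23}) = - (- \frac{478}{125} + \frac{779}{23}) = \left(-1\right) \frac{86381}{2875} = - \frac{86381}{2875}$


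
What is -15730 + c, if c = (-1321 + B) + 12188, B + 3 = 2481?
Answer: -2385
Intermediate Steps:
B = 2478 (B = -3 + 2481 = 2478)
c = 13345 (c = (-1321 + 2478) + 12188 = 1157 + 12188 = 13345)
-15730 + c = -15730 + 13345 = -2385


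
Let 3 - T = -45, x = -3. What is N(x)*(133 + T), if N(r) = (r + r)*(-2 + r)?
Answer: 5430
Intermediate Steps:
T = 48 (T = 3 - 1*(-45) = 3 + 45 = 48)
N(r) = 2*r*(-2 + r) (N(r) = (2*r)*(-2 + r) = 2*r*(-2 + r))
N(x)*(133 + T) = (2*(-3)*(-2 - 3))*(133 + 48) = (2*(-3)*(-5))*181 = 30*181 = 5430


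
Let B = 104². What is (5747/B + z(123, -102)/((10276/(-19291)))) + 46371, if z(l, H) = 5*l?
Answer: 1256413305467/27786304 ≈ 45217.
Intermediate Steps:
B = 10816
(5747/B + z(123, -102)/((10276/(-19291)))) + 46371 = (5747/10816 + (5*123)/((10276/(-19291)))) + 46371 = (5747*(1/10816) + 615/((10276*(-1/19291)))) + 46371 = (5747/10816 + 615/(-10276/19291)) + 46371 = (5747/10816 + 615*(-19291/10276)) + 46371 = (5747/10816 - 11863965/10276) + 46371 = -32065397317/27786304 + 46371 = 1256413305467/27786304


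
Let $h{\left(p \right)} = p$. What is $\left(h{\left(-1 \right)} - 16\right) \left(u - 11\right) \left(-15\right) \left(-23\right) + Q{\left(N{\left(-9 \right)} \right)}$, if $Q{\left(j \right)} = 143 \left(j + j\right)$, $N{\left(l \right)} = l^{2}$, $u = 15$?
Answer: $-294$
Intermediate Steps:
$Q{\left(j \right)} = 286 j$ ($Q{\left(j \right)} = 143 \cdot 2 j = 286 j$)
$\left(h{\left(-1 \right)} - 16\right) \left(u - 11\right) \left(-15\right) \left(-23\right) + Q{\left(N{\left(-9 \right)} \right)} = \left(-1 - 16\right) \left(15 - 11\right) \left(-15\right) \left(-23\right) + 286 \left(-9\right)^{2} = \left(-17\right) 4 \left(-15\right) \left(-23\right) + 286 \cdot 81 = \left(-68\right) \left(-15\right) \left(-23\right) + 23166 = 1020 \left(-23\right) + 23166 = -23460 + 23166 = -294$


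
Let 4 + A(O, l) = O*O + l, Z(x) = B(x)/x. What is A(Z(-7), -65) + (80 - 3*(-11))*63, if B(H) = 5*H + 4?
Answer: 346411/49 ≈ 7069.6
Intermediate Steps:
B(H) = 4 + 5*H
Z(x) = (4 + 5*x)/x
A(O, l) = -4 + l + O² (A(O, l) = -4 + (O*O + l) = -4 + (O² + l) = -4 + (l + O²) = -4 + l + O²)
A(Z(-7), -65) + (80 - 3*(-11))*63 = (-4 - 65 + (5 + 4/(-7))²) + (80 - 3*(-11))*63 = (-4 - 65 + (5 + 4*(-⅐))²) + (80 + 33)*63 = (-4 - 65 + (5 - 4/7)²) + 113*63 = (-4 - 65 + (31/7)²) + 7119 = (-4 - 65 + 961/49) + 7119 = -2420/49 + 7119 = 346411/49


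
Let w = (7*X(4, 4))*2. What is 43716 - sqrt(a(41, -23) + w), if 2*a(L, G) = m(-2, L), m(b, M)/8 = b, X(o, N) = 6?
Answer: 43716 - 2*sqrt(19) ≈ 43707.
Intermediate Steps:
m(b, M) = 8*b
a(L, G) = -8 (a(L, G) = (8*(-2))/2 = (1/2)*(-16) = -8)
w = 84 (w = (7*6)*2 = 42*2 = 84)
43716 - sqrt(a(41, -23) + w) = 43716 - sqrt(-8 + 84) = 43716 - sqrt(76) = 43716 - 2*sqrt(19)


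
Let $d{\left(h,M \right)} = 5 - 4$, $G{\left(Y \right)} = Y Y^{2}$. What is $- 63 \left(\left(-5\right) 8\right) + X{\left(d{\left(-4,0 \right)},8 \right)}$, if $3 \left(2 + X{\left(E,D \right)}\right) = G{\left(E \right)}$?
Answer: $\frac{7555}{3} \approx 2518.3$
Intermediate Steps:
$G{\left(Y \right)} = Y^{3}$
$d{\left(h,M \right)} = 1$ ($d{\left(h,M \right)} = 5 - 4 = 1$)
$X{\left(E,D \right)} = -2 + \frac{E^{3}}{3}$
$- 63 \left(\left(-5\right) 8\right) + X{\left(d{\left(-4,0 \right)},8 \right)} = - 63 \left(\left(-5\right) 8\right) - \left(2 - \frac{1^{3}}{3}\right) = \left(-63\right) \left(-40\right) + \left(-2 + \frac{1}{3} \cdot 1\right) = 2520 + \left(-2 + \frac{1}{3}\right) = 2520 - \frac{5}{3} = \frac{7555}{3}$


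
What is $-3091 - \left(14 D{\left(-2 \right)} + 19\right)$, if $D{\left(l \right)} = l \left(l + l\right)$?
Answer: $-3222$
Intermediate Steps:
$D{\left(l \right)} = 2 l^{2}$ ($D{\left(l \right)} = l 2 l = 2 l^{2}$)
$-3091 - \left(14 D{\left(-2 \right)} + 19\right) = -3091 - \left(14 \cdot 2 \left(-2\right)^{2} + 19\right) = -3091 - \left(14 \cdot 2 \cdot 4 + 19\right) = -3091 - \left(14 \cdot 8 + 19\right) = -3091 - \left(112 + 19\right) = -3091 - 131 = -3222$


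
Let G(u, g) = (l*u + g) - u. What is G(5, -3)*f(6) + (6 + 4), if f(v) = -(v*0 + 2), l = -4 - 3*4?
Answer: 186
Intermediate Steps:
l = -16 (l = -4 - 12 = -16)
G(u, g) = g - 17*u (G(u, g) = (-16*u + g) - u = (g - 16*u) - u = g - 17*u)
f(v) = -2 (f(v) = -(0 + 2) = -1*2 = -2)
G(5, -3)*f(6) + (6 + 4) = (-3 - 17*5)*(-2) + (6 + 4) = (-3 - 85)*(-2) + 10 = -88*(-2) + 10 = 176 + 10 = 186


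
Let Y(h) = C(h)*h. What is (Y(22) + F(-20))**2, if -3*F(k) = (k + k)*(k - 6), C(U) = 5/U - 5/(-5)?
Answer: 919681/9 ≈ 1.0219e+5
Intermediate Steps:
C(U) = 1 + 5/U (C(U) = 5/U - 5*(-1/5) = 5/U + 1 = 1 + 5/U)
F(k) = -2*k*(-6 + k)/3 (F(k) = -(k + k)*(k - 6)/3 = -2*k*(-6 + k)/3)
Y(h) = 5 + h (Y(h) = ((5 + h)/h)*h = 5 + h)
(Y(22) + F(-20))**2 = ((5 + 22) + (2/3)*(-20)*(6 - 1*(-20)))**2 = (27 + (2/3)*(-20)*(6 + 20))**2 = (27 + (2/3)*(-20)*26)**2 = (27 - 1040/3)**2 = (-959/3)**2 = 919681/9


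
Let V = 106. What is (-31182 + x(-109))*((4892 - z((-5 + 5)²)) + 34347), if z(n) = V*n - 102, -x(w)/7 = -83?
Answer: -1203873941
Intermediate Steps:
x(w) = 581 (x(w) = -7*(-83) = 581)
z(n) = -102 + 106*n (z(n) = 106*n - 102 = -102 + 106*n)
(-31182 + x(-109))*((4892 - z((-5 + 5)²)) + 34347) = (-31182 + 581)*((4892 - (-102 + 106*(-5 + 5)²)) + 34347) = -30601*((4892 - (-102 + 106*0²)) + 34347) = -30601*((4892 - (-102 + 106*0)) + 34347) = -30601*((4892 - (-102 + 0)) + 34347) = -30601*((4892 - 1*(-102)) + 34347) = -30601*((4892 + 102) + 34347) = -30601*(4994 + 34347) = -30601*39341 = -1203873941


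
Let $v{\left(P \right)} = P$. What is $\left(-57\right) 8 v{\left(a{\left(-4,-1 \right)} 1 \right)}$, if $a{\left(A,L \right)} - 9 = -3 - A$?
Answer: $-4560$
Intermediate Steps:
$a{\left(A,L \right)} = 6 - A$ ($a{\left(A,L \right)} = 9 - \left(3 + A\right) = 6 - A$)
$\left(-57\right) 8 v{\left(a{\left(-4,-1 \right)} 1 \right)} = \left(-57\right) 8 \left(6 - -4\right) 1 = - 456 \left(6 + 4\right) 1 = - 456 \cdot 10 \cdot 1 = \left(-456\right) 10 = -4560$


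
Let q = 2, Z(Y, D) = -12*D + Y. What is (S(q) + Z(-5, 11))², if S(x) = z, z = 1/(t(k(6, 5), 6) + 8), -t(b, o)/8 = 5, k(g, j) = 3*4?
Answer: 19228225/1024 ≈ 18778.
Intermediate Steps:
k(g, j) = 12
Z(Y, D) = Y - 12*D
t(b, o) = -40 (t(b, o) = -8*5 = -40)
z = -1/32 (z = 1/(-40 + 8) = 1/(-32) = -1/32 ≈ -0.031250)
S(x) = -1/32
(S(q) + Z(-5, 11))² = (-1/32 + (-5 - 12*11))² = (-1/32 + (-5 - 132))² = (-1/32 - 137)² = (-4385/32)² = 19228225/1024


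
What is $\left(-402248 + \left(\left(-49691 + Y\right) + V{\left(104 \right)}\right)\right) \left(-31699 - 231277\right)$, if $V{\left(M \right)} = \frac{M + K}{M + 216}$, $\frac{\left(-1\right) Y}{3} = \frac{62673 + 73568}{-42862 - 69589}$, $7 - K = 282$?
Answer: $\frac{66823048194696269}{562255} \approx 1.1885 \cdot 10^{11}$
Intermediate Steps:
$K = -275$ ($K = 7 - 282 = -275$)
$Y = \frac{408723}{112451}$ ($Y = - 3 \frac{62673 + 73568}{-42862 - 69589} = - 3 \frac{136241}{-112451} = - 3 \cdot 136241 \left(- \frac{1}{112451}\right) = \left(-3\right) \left(- \frac{136241}{112451}\right) = \frac{408723}{112451} \approx 3.6347$)
$V{\left(M \right)} = \frac{-275 + M}{216 + M}$ ($V{\left(M \right)} = \frac{M - 275}{M + 216} = \frac{-275 + M}{216 + M}$)
$\left(-402248 + \left(\left(-49691 + Y\right) + V{\left(104 \right)}\right)\right) \left(-31699 - 231277\right) = \left(-402248 + \left(\left(-49691 + \frac{408723}{112451}\right) + \frac{-275 + 104}{216 + 104}\right)\right) \left(-31699 - 231277\right) = \left(-402248 - \left(\frac{5587393918}{112451} - \frac{1}{320} \left(-171\right)\right)\right) \left(-262976\right) = \left(-402248 + \left(- \frac{5587393918}{112451} + \frac{1}{320} \left(-171\right)\right)\right) \left(-262976\right) = \left(-402248 - \frac{1787985282881}{35984320}\right) \left(-262976\right) = \left(- \frac{16262606034241}{35984320}\right) \left(-262976\right) = \frac{66823048194696269}{562255}$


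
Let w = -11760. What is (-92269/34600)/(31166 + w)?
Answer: -92269/671447600 ≈ -0.00013742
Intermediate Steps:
(-92269/34600)/(31166 + w) = (-92269/34600)/(31166 - 11760) = -92269*1/34600/19406 = -92269/34600*1/19406 = -92269/671447600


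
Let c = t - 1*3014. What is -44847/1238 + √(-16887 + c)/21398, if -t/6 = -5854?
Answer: -44847/1238 + √15223/21398 ≈ -36.220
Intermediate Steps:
t = 35124 (t = -6*(-5854) = 35124)
c = 32110 (c = 35124 - 1*3014 = 35124 - 3014 = 32110)
-44847/1238 + √(-16887 + c)/21398 = -44847/1238 + √(-16887 + 32110)/21398 = -44847*1/1238 + √15223*(1/21398) = -44847/1238 + √15223/21398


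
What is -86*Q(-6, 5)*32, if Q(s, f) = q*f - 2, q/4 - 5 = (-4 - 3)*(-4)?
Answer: -1810816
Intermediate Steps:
q = 132 (q = 20 + 4*((-4 - 3)*(-4)) = 20 + 4*(-7*(-4)) = 20 + 4*28 = 20 + 112 = 132)
Q(s, f) = -2 + 132*f (Q(s, f) = 132*f - 2 = -2 + 132*f)
-86*Q(-6, 5)*32 = -86*(-2 + 132*5)*32 = -86*(-2 + 660)*32 = -86*658*32 = -56588*32 = -1810816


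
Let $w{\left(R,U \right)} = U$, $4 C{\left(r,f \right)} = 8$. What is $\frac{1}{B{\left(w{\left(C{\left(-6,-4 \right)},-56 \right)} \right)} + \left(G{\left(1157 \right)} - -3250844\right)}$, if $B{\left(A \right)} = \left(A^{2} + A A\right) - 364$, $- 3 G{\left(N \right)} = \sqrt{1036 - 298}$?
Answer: $\frac{1628376}{5303216794711} + \frac{\sqrt{82}}{10606433589422} \approx 3.0706 \cdot 10^{-7}$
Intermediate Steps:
$C{\left(r,f \right)} = 2$ ($C{\left(r,f \right)} = \frac{1}{4} \cdot 8 = 2$)
$G{\left(N \right)} = - \sqrt{82}$ ($G{\left(N \right)} = - \frac{\sqrt{1036 - 298}}{3} = - \frac{\sqrt{738}}{3} = - \frac{3 \sqrt{82}}{3} = - \sqrt{82}$)
$B{\left(A \right)} = -364 + 2 A^{2}$ ($B{\left(A \right)} = \left(A^{2} + A^{2}\right) - 364 = 2 A^{2} - 364 = -364 + 2 A^{2}$)
$\frac{1}{B{\left(w{\left(C{\left(-6,-4 \right)},-56 \right)} \right)} + \left(G{\left(1157 \right)} - -3250844\right)} = \frac{1}{\left(-364 + 2 \left(-56\right)^{2}\right) - \left(-3250844 + \sqrt{82}\right)} = \frac{1}{\left(-364 + 2 \cdot 3136\right) + \left(- \sqrt{82} + 3250844\right)} = \frac{1}{\left(-364 + 6272\right) + \left(3250844 - \sqrt{82}\right)} = \frac{1}{5908 + \left(3250844 - \sqrt{82}\right)} = \frac{1}{3256752 - \sqrt{82}}$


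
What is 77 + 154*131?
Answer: 20251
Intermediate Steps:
77 + 154*131 = 77 + 20174 = 20251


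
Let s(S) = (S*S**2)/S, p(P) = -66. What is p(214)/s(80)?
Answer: -33/3200 ≈ -0.010312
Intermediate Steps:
s(S) = S**2 (s(S) = S**3/S = S**2)
p(214)/s(80) = -66/(80**2) = -66/6400 = -66*1/6400 = -33/3200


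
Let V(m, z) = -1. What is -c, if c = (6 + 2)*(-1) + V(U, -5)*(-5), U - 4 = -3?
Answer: 3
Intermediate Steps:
U = 1 (U = 4 - 3 = 1)
c = -3 (c = (6 + 2)*(-1) - 1*(-5) = 8*(-1) + 5 = -8 + 5 = -3)
-c = -1*(-3) = 3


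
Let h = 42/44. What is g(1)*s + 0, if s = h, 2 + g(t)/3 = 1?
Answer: -63/22 ≈ -2.8636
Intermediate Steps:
h = 21/22 (h = 42*(1/44) = 21/22 ≈ 0.95455)
g(t) = -3 (g(t) = -6 + 3*1 = -6 + 3 = -3)
s = 21/22 ≈ 0.95455
g(1)*s + 0 = -3*21/22 + 0 = -63/22 + 0 = -63/22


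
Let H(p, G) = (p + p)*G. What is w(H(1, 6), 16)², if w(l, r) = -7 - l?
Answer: 361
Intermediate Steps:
H(p, G) = 2*G*p (H(p, G) = (2*p)*G = 2*G*p)
w(H(1, 6), 16)² = (-7 - 2*6)² = (-7 - 1*12)² = (-7 - 12)² = (-19)² = 361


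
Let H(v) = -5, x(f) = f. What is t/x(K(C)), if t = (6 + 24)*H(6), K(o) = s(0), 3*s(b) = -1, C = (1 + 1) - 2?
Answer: 450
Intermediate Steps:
C = 0 (C = 2 - 2 = 0)
s(b) = -1/3 (s(b) = (1/3)*(-1) = -1/3)
K(o) = -1/3
t = -150 (t = (6 + 24)*(-5) = 30*(-5) = -150)
t/x(K(C)) = -150/(-1/3) = -150*(-3) = 450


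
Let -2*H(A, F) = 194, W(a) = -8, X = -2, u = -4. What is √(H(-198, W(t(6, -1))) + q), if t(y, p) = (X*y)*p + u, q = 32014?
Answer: √31917 ≈ 178.65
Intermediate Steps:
t(y, p) = -4 - 2*p*y (t(y, p) = (-2*y)*p - 4 = -2*p*y - 4 = -4 - 2*p*y)
H(A, F) = -97 (H(A, F) = -½*194 = -97)
√(H(-198, W(t(6, -1))) + q) = √(-97 + 32014) = √31917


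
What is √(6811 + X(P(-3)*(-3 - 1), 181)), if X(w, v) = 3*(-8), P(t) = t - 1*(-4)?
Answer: √6787 ≈ 82.383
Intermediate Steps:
P(t) = 4 + t (P(t) = t + 4 = 4 + t)
X(w, v) = -24
√(6811 + X(P(-3)*(-3 - 1), 181)) = √(6811 - 24) = √6787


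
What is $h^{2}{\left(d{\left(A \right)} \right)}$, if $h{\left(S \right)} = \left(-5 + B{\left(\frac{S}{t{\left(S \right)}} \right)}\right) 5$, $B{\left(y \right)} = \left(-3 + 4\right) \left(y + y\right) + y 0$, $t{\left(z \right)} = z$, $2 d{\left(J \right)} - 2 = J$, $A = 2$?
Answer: $225$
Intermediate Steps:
$d{\left(J \right)} = 1 + \frac{J}{2}$
$B{\left(y \right)} = 2 y$ ($B{\left(y \right)} = 1 \cdot 2 y + 0 = 2 y + 0 = 2 y$)
$h{\left(S \right)} = -15$ ($h{\left(S \right)} = \left(-5 + 2 \frac{S}{S}\right) 5 = \left(-5 + 2 \cdot 1\right) 5 = \left(-5 + 2\right) 5 = \left(-3\right) 5 = -15$)
$h^{2}{\left(d{\left(A \right)} \right)} = \left(-15\right)^{2} = 225$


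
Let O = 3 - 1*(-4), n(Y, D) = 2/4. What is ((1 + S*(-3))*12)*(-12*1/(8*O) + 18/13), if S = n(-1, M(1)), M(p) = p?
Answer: -639/91 ≈ -7.0220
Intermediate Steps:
n(Y, D) = ½ (n(Y, D) = 2*(¼) = ½)
S = ½ ≈ 0.50000
O = 7 (O = 3 + 4 = 7)
((1 + S*(-3))*12)*(-12*1/(8*O) + 18/13) = ((1 + (½)*(-3))*12)*(-12/(8*7) + 18/13) = ((1 - 3/2)*12)*(-12/56 + 18*(1/13)) = (-½*12)*(-12*1/56 + 18/13) = -6*(-3/14 + 18/13) = -6*213/182 = -639/91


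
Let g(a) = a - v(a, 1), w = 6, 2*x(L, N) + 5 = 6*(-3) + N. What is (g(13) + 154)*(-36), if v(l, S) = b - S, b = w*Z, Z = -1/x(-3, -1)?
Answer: -6030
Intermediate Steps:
x(L, N) = -23/2 + N/2 (x(L, N) = -5/2 + (6*(-3) + N)/2 = -5/2 + (-18 + N)/2 = -5/2 + (-9 + N/2) = -23/2 + N/2)
Z = 1/12 (Z = -1/(-23/2 + (½)*(-1)) = -1/(-23/2 - ½) = -1/(-12) = -1*(-1/12) = 1/12 ≈ 0.083333)
b = ½ (b = 6*(1/12) = ½ ≈ 0.50000)
v(l, S) = ½ - S
g(a) = ½ + a (g(a) = a - (½ - 1*1) = a - (½ - 1) = a - 1*(-½) = a + ½ = ½ + a)
(g(13) + 154)*(-36) = ((½ + 13) + 154)*(-36) = (27/2 + 154)*(-36) = (335/2)*(-36) = -6030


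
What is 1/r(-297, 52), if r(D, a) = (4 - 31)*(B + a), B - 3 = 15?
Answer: -1/1890 ≈ -0.00052910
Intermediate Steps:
B = 18 (B = 3 + 15 = 18)
r(D, a) = -486 - 27*a (r(D, a) = (4 - 31)*(18 + a) = -27*(18 + a) = -486 - 27*a)
1/r(-297, 52) = 1/(-486 - 27*52) = 1/(-486 - 1404) = 1/(-1890) = -1/1890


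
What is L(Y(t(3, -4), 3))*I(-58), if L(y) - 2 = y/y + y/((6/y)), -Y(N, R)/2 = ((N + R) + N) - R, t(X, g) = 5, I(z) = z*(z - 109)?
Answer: 2024374/3 ≈ 6.7479e+5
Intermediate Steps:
I(z) = z*(-109 + z)
Y(N, R) = -4*N (Y(N, R) = -2*(((N + R) + N) - R) = -2*((R + 2*N) - R) = -4*N)
L(y) = 3 + y²/6 (L(y) = 2 + (y/y + y/((6/y))) = 2 + (1 + y*(y/6)) = 2 + (1 + y²/6) = 3 + y²/6)
L(Y(t(3, -4), 3))*I(-58) = (3 + (-4*5)²/6)*(-58*(-109 - 58)) = (3 + (⅙)*(-20)²)*(-58*(-167)) = (3 + (⅙)*400)*9686 = (3 + 200/3)*9686 = (209/3)*9686 = 2024374/3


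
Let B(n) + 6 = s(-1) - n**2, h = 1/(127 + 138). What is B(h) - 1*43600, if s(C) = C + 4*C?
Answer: -3062582476/70225 ≈ -43611.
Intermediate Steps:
h = 1/265 ≈ 0.0037736
s(C) = 5*C
B(n) = -11 - n**2 (B(n) = -6 + (5*(-1) - n**2) = -6 + (-5 - n**2) = -11 - n**2)
B(h) - 1*43600 = (-11 - (1/265)**2) - 1*43600 = (-11 - 1*1/70225) - 43600 = (-11 - 1/70225) - 43600 = -772476/70225 - 43600 = -3062582476/70225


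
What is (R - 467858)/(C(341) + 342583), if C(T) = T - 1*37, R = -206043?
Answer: -673901/342887 ≈ -1.9654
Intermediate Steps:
C(T) = -37 + T (C(T) = T - 37 = -37 + T)
(R - 467858)/(C(341) + 342583) = (-206043 - 467858)/((-37 + 341) + 342583) = -673901/(304 + 342583) = -673901/342887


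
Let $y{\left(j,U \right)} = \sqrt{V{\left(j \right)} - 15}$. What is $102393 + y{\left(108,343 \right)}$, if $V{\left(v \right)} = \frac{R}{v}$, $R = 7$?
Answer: $102393 + \frac{i \sqrt{4839}}{18} \approx 1.0239 \cdot 10^{5} + 3.8646 i$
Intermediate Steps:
$V{\left(v \right)} = \frac{7}{v}$
$y{\left(j,U \right)} = \sqrt{-15 + \frac{7}{j}}$ ($y{\left(j,U \right)} = \sqrt{\frac{7}{j} - 15} = \sqrt{-15 + \frac{7}{j}}$)
$102393 + y{\left(108,343 \right)} = 102393 + \sqrt{-15 + \frac{7}{108}} = 102393 + \sqrt{- \frac{1613}{108}} = 102393 + \frac{i \sqrt{4839}}{18}$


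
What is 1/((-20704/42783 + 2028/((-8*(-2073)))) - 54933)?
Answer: -59126106/3247995763499 ≈ -1.8204e-5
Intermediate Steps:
1/((-20704/42783 + 2028/((-8*(-2073)))) - 54933) = 1/((-20704*1/42783 + 2028/16584) - 54933) = 1/((-20704/42783 + 2028*(1/16584)) - 54933) = 1/((-20704/42783 + 169/1382) - 54933) = 1/(-21382601/59126106 - 54933) = 1/(-3247995763499/59126106) = -59126106/3247995763499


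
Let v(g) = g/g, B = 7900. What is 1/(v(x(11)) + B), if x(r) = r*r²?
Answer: 1/7901 ≈ 0.00012657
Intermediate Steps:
x(r) = r³
v(g) = 1
1/(v(x(11)) + B) = 1/(1 + 7900) = 1/7901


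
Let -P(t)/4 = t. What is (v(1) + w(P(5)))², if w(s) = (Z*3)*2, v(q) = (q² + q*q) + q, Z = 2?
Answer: 225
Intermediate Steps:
P(t) = -4*t
v(q) = q + 2*q² (v(q) = (q² + q²) + q = 2*q² + q = q + 2*q²)
w(s) = 12 (w(s) = (2*3)*2 = 6*2 = 12)
(v(1) + w(P(5)))² = (1*(1 + 2*1) + 12)² = (1*(1 + 2) + 12)² = (1*3 + 12)² = (3 + 12)² = 15² = 225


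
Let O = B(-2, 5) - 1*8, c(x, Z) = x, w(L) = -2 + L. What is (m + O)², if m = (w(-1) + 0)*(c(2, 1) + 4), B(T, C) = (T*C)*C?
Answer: 5776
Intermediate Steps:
B(T, C) = T*C² (B(T, C) = (C*T)*C = T*C²)
m = -18 (m = ((-2 - 1) + 0)*(2 + 4) = (-3 + 0)*6 = -3*6 = -18)
O = -58 (O = -2*5² - 1*8 = -2*25 - 8 = -50 - 8 = -58)
(m + O)² = (-18 - 58)² = (-76)² = 5776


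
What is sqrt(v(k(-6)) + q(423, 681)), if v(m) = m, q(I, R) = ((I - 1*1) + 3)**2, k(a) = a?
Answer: sqrt(180619) ≈ 424.99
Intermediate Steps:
q(I, R) = (2 + I)**2 (q(I, R) = ((I - 1) + 3)**2 = ((-1 + I) + 3)**2 = (2 + I)**2)
sqrt(v(k(-6)) + q(423, 681)) = sqrt(-6 + (2 + 423)**2) = sqrt(-6 + 425**2) = sqrt(-6 + 180625) = sqrt(180619)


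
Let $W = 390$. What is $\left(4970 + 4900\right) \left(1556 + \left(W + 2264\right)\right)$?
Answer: $41552700$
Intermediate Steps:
$\left(4970 + 4900\right) \left(1556 + \left(W + 2264\right)\right) = \left(4970 + 4900\right) \left(1556 + \left(390 + 2264\right)\right) = 9870 \left(1556 + 2654\right) = 9870 \cdot 4210 = 41552700$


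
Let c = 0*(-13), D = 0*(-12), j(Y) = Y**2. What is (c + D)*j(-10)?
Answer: 0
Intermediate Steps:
D = 0
c = 0
(c + D)*j(-10) = (0 + 0)*(-10)**2 = 0*100 = 0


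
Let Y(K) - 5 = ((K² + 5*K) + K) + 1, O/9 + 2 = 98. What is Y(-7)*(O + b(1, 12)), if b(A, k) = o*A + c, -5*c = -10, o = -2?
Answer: 11232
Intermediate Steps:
O = 864 (O = -18 + 9*98 = -18 + 882 = 864)
c = 2 (c = -⅕*(-10) = 2)
b(A, k) = 2 - 2*A (b(A, k) = -2*A + 2 = 2 - 2*A)
Y(K) = 6 + K² + 6*K (Y(K) = 5 + (((K² + 5*K) + K) + 1) = 5 + ((K² + 6*K) + 1) = 5 + (1 + K² + 6*K) = 6 + K² + 6*K)
Y(-7)*(O + b(1, 12)) = (6 + (-7)² + 6*(-7))*(864 + (2 - 2*1)) = (6 + 49 - 42)*(864 + (2 - 2)) = 13*(864 + 0) = 13*864 = 11232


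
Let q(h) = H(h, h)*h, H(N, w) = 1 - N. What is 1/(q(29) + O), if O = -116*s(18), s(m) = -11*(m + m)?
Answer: 1/45124 ≈ 2.2161e-5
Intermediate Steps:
s(m) = -22*m
O = 45936 (O = -(-2552)*18 = -116*(-396) = 45936)
q(h) = h*(1 - h) (q(h) = (1 - h)*h = h*(1 - h))
1/(q(29) + O) = 1/(29*(1 - 1*29) + 45936) = 1/(29*(1 - 29) + 45936) = 1/(29*(-28) + 45936) = 1/(-812 + 45936) = 1/45124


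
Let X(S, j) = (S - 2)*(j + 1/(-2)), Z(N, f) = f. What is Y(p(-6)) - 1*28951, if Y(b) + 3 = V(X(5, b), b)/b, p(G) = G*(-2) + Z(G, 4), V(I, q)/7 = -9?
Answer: -463327/16 ≈ -28958.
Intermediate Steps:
X(S, j) = (-2 + S)*(-½ + j) (X(S, j) = (-2 + S)*(j - ½) = (-2 + S)*(-½ + j))
V(I, q) = -63 (V(I, q) = 7*(-9) = -63)
p(G) = 4 - 2*G (p(G) = G*(-2) + 4 = -2*G + 4 = 4 - 2*G)
Y(b) = -3 - 63/b
Y(p(-6)) - 1*28951 = (-3 - 63/(4 - 2*(-6))) - 1*28951 = (-3 - 63/(4 + 12)) - 28951 = (-3 - 63/16) - 28951 = -111/16 - 28951 = -463327/16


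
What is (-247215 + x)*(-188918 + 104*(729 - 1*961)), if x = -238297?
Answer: 103436389552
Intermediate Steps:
(-247215 + x)*(-188918 + 104*(729 - 1*961)) = (-247215 - 238297)*(-188918 + 104*(729 - 1*961)) = -485512*(-188918 + 104*(729 - 961)) = -485512*(-188918 + 104*(-232)) = -485512*(-188918 - 24128) = -485512*(-213046) = 103436389552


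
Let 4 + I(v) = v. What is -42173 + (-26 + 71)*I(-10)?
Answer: -42803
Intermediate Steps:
I(v) = -4 + v
-42173 + (-26 + 71)*I(-10) = -42173 + (-26 + 71)*(-4 - 10) = -42173 + 45*(-14) = -42173 - 630 = -42803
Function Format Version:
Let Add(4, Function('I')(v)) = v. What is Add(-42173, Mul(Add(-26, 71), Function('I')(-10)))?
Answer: -42803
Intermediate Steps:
Function('I')(v) = Add(-4, v)
Add(-42173, Mul(Add(-26, 71), Function('I')(-10))) = Add(-42173, Mul(Add(-26, 71), Add(-4, -10))) = Add(-42173, Mul(45, -14)) = Add(-42173, -630) = -42803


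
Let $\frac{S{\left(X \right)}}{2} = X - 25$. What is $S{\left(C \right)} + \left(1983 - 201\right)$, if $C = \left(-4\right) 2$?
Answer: $1716$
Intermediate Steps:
$C = -8$
$S{\left(X \right)} = -50 + 2 X$ ($S{\left(X \right)} = 2 \left(X - 25\right) = 2 \left(-25 + X\right) = -50 + 2 X$)
$S{\left(C \right)} + \left(1983 - 201\right) = \left(-50 + 2 \left(-8\right)\right) + \left(1983 - 201\right) = \left(-50 - 16\right) + 1782 = -66 + 1782 = 1716$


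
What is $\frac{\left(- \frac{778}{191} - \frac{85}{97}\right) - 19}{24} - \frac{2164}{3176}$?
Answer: $- \frac{148215871}{88262628} \approx -1.6793$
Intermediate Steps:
$\frac{\left(- \frac{778}{191} - \frac{85}{97}\right) - 19}{24} - \frac{2164}{3176} = \left(\left(\left(-778\right) \frac{1}{191} - \frac{85}{97}\right) - 19\right) \frac{1}{24} - \frac{541}{794} = \left(\left(- \frac{778}{191} - \frac{85}{97}\right) - 19\right) \frac{1}{24} - \frac{541}{794} = \left(- \frac{91701}{18527} - 19\right) \frac{1}{24} - \frac{541}{794} = \left(- \frac{443714}{18527}\right) \frac{1}{24} - \frac{541}{794} = - \frac{221857}{222324} - \frac{541}{794} = - \frac{148215871}{88262628}$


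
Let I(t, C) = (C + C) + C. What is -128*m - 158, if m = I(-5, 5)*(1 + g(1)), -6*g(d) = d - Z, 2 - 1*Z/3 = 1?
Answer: -2718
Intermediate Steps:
Z = 3 (Z = 6 - 3*1 = 6 - 3 = 3)
g(d) = 1/2 - d/6 (g(d) = -(d - 1*3)/6 = -(d - 3)/6 = -(-3 + d)/6 = 1/2 - d/6)
I(t, C) = 3*C (I(t, C) = 2*C + C = 3*C)
m = 20 (m = (3*5)*(1 + (1/2 - 1/6*1)) = 15*(1 + (1/2 - 1/6)) = 15*(1 + 1/3) = 15*(4/3) = 20)
-128*m - 158 = -128*20 - 158 = -2560 - 158 = -2718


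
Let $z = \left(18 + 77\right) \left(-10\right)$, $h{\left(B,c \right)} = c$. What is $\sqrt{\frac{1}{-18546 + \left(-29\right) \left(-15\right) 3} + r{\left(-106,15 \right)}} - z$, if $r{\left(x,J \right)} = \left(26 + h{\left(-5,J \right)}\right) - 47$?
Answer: $950 + \frac{i \sqrt{1783529727}}{17241} \approx 950.0 + 2.4495 i$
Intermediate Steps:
$r{\left(x,J \right)} = -21 + J$ ($r{\left(x,J \right)} = \left(26 + J\right) - 47 = -21 + J$)
$z = -950$ ($z = 95 \left(-10\right) = -950$)
$\sqrt{\frac{1}{-18546 + \left(-29\right) \left(-15\right) 3} + r{\left(-106,15 \right)}} - z = \sqrt{\frac{1}{-18546 + \left(-29\right) \left(-15\right) 3} + \left(-21 + 15\right)} - -950 = \sqrt{\frac{1}{-18546 + 435 \cdot 3} - 6} + 950 = \sqrt{\frac{1}{-18546 + 1305} - 6} + 950 = \sqrt{\frac{1}{-17241} - 6} + 950 = \sqrt{- \frac{1}{17241} - 6} + 950 = \sqrt{- \frac{103447}{17241}} + 950 = \frac{i \sqrt{1783529727}}{17241} + 950 = 950 + \frac{i \sqrt{1783529727}}{17241}$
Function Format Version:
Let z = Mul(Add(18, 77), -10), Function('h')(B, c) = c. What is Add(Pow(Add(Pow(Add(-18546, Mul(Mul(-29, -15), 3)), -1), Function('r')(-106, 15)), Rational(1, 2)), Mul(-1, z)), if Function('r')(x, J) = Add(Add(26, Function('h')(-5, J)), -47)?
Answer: Add(950, Mul(Rational(1, 17241), I, Pow(1783529727, Rational(1, 2)))) ≈ Add(950.00, Mul(2.4495, I))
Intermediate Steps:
Function('r')(x, J) = Add(-21, J) (Function('r')(x, J) = Add(Add(26, J), -47) = Add(-21, J))
z = -950 (z = Mul(95, -10) = -950)
Add(Pow(Add(Pow(Add(-18546, Mul(Mul(-29, -15), 3)), -1), Function('r')(-106, 15)), Rational(1, 2)), Mul(-1, z)) = Add(Pow(Add(Pow(Add(-18546, Mul(Mul(-29, -15), 3)), -1), Add(-21, 15)), Rational(1, 2)), Mul(-1, -950)) = Add(Pow(Add(Pow(Add(-18546, Mul(435, 3)), -1), -6), Rational(1, 2)), 950) = Add(Pow(Add(Pow(Add(-18546, 1305), -1), -6), Rational(1, 2)), 950) = Add(Pow(Add(Pow(-17241, -1), -6), Rational(1, 2)), 950) = Add(Pow(Add(Rational(-1, 17241), -6), Rational(1, 2)), 950) = Add(Pow(Rational(-103447, 17241), Rational(1, 2)), 950) = Add(Mul(Rational(1, 17241), I, Pow(1783529727, Rational(1, 2))), 950) = Add(950, Mul(Rational(1, 17241), I, Pow(1783529727, Rational(1, 2))))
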